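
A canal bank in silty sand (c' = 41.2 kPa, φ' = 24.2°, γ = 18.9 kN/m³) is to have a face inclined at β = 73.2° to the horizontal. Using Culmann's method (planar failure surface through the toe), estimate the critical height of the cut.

H_c = 22.14 m

Culmann's analysis gives the critical failure plane at α_cr = (β + φ')/2 = (73.2 + 24.2)/2 = 48.7°, and the critical height
H_c = (4c'/γ) · sinβ cosφ' / [1 − cos(β − φ')]
    = (4·41.2/18.9) · sin73.2°·cos24.2° / [1 − cos(49.0°)]
    = 8.720 · 0.9573·0.9121 / [1 − 0.6561]
    = 8.720 · 0.8732 / 0.3439
    = 22.14 m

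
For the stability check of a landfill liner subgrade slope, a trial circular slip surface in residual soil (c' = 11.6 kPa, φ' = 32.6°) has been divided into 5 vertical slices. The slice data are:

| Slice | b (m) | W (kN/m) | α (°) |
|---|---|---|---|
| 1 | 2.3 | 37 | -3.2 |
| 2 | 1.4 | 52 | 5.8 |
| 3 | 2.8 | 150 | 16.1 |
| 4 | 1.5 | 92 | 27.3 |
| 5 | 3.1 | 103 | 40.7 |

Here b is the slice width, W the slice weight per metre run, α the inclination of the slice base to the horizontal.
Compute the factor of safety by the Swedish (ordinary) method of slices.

FS = 2.56

Ordinary method of slices: FS = Σ[c'·Δl_i + (W_i cosα_i)·tanφ'] / Σ W_i sinα_i, with Δl_i = b_i / cosα_i.
Slice 1: Δl = 2.3/cos(-3.2°) = 2.304 m; N'_1 = 37·cos(-3.2°) = 36.9; c'Δl = 26.72; W sinα = -2.1
Slice 2: Δl = 1.4/cos5.8° = 1.407 m; N'_2 = 52·cos5.8° = 51.7; c'Δl = 16.32; W sinα = 5.3
Slice 3: Δl = 2.8/cos16.1° = 2.914 m; N'_3 = 150·cos16.1° = 144.1; c'Δl = 33.81; W sinα = 41.6
Slice 4: Δl = 1.5/cos27.3° = 1.688 m; N'_4 = 92·cos27.3° = 81.8; c'Δl = 19.58; W sinα = 42.2
Slice 5: Δl = 3.1/cos40.7° = 4.089 m; N'_5 = 103·cos40.7° = 78.1; c'Δl = 47.43; W sinα = 67.2
Σc'Δl = 143.9 kN/m; ΣN' = 392.6 kN/m; ΣW sinα = 154.1 kN/m
Resisting = 143.9 + 392.6·tan32.6° = 143.9 + 251.1 = 395.0 kN/m
FS = 395.0 / 154.1 = 2.562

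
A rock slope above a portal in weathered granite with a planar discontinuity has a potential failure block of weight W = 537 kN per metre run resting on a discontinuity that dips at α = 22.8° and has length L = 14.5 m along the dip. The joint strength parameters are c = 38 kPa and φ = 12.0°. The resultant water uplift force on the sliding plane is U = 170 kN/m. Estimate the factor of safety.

FS = 2.98

Resolving the block weight along and normal to the plane and applying the Mohr–Coulomb strength on the joint:
N' = W cosα − U = 537·cos22.8° − 170 = 325.0 kN/m
Driving force T = W sinα = 537·sin22.8° = 208.1 kN/m
Resisting force R = c·L + N'·tanφ = 38·14.5 + 325.0·tan12.0° = 551.0 + 69.1 = 620.1 kN/m
FS = R / T = 620.1 / 208.1 = 2.980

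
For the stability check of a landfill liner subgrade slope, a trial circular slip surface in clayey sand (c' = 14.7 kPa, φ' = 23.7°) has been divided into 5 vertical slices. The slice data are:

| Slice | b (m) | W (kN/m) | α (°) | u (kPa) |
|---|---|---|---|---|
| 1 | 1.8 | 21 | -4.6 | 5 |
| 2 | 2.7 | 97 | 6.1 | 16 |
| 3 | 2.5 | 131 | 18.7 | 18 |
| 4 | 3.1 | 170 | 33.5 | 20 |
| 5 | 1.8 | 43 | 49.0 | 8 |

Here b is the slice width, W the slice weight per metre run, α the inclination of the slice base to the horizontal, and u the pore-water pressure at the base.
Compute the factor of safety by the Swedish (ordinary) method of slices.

FS = 1.67

Ordinary method of slices: FS = Σ[c'·Δl_i + (W_i cosα_i − u_i·Δl_i)·tanφ'] / Σ W_i sinα_i, with Δl_i = b_i / cosα_i.
Slice 1: Δl = 1.8/cos(-4.6°) = 1.806 m; N'_1 = 21·cos(-4.6°) − 5·1.806 = 11.9; c'Δl = 26.55; W sinα = -1.7
Slice 2: Δl = 2.7/cos6.1° = 2.715 m; N'_2 = 97·cos6.1° − 16·2.715 = 53.0; c'Δl = 39.92; W sinα = 10.3
Slice 3: Δl = 2.5/cos18.7° = 2.639 m; N'_3 = 131·cos18.7° − 18·2.639 = 76.6; c'Δl = 38.80; W sinα = 42.0
Slice 4: Δl = 3.1/cos33.5° = 3.718 m; N'_4 = 170·cos33.5° − 20·3.718 = 67.4; c'Δl = 54.65; W sinα = 93.8
Slice 5: Δl = 1.8/cos49.0° = 2.744 m; N'_5 = 43·cos49.0° − 8·2.744 = 6.3; c'Δl = 40.33; W sinα = 32.5
Σc'Δl = 200.2 kN/m; ΣN' = 215.2 kN/m; ΣW sinα = 176.9 kN/m
Resisting = 200.2 + 215.2·tan23.7° = 200.2 + 94.4 = 294.7 kN/m
FS = 294.7 / 176.9 = 1.666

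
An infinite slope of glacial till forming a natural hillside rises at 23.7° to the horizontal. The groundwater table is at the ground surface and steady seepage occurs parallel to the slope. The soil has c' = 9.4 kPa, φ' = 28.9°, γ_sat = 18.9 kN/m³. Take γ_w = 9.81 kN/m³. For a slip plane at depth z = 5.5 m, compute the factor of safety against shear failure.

FS = 0.85

With seepage parallel to the slope and the water table at the surface, the effective normal stress on the slip plane uses the buoyant unit weight γ' = γ_sat − γ_w while the driving shear stress uses γ_sat:
FS = [c' + γ' z cos²β tanφ'] / [γ_sat z sinβ cosβ]
γ' = 18.9 − 9.81 = 9.09 kN/m³
Numerator = 9.4 + 9.09·5.5·cos²23.7°·tan28.9° = 9.4 + 9.09·5.5·0.8384·0.5520 = 32.540 kPa
Denominator = 18.9·5.5·sin23.7°·cos23.7° = 18.9·5.5·0.4019·0.9157 = 38.259 kPa
FS = 32.540 / 38.259 = 0.851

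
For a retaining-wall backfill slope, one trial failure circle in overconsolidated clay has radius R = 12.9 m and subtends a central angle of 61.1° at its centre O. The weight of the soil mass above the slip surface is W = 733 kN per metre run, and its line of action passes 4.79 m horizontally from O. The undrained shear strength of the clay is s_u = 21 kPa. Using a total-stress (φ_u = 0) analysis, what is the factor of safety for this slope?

FS = 1.06

Taking moments about the centre O, the resisting moment is provided by the undrained shear strength acting along the arc:
Arc length L_a = R·θ = 12.9·(61.1°·π/180) = 12.9·1.0664 = 13.76 m
M_R = s_u·L_a·R = 21·13.76·12.9 = 3726.6 kN·m/m
M_D = W·d = 733·4.79 = 3511.1 kN·m/m
FS = M_R / M_D = 3726.6 / 3511.1 = 1.061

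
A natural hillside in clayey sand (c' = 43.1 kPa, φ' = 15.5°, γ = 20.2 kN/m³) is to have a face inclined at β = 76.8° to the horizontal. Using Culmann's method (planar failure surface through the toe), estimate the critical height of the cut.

Culmann's analysis gives the critical failure plane at α_cr = (β + φ')/2 = (76.8 + 15.5)/2 = 46.1°, and the critical height
H_c = (4c'/γ) · sinβ cosφ' / [1 − cos(β − φ')]
    = (4·43.1/20.2) · sin76.8°·cos15.5° / [1 − cos(61.3°)]
    = 8.535 · 0.9736·0.9636 / [1 − 0.4802]
    = 8.535 · 0.9382 / 0.5198
    = 15.40 m

H_c = 15.40 m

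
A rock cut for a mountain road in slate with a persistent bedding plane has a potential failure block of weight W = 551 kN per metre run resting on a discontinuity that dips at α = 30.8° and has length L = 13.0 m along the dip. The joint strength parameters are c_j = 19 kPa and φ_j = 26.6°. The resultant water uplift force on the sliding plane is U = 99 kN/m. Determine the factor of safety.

FS = 1.54

Resolving the block weight along and normal to the plane and applying the Mohr–Coulomb strength on the joint:
N' = W cosα − U = 551·cos30.8° − 99 = 374.3 kN/m
Driving force T = W sinα = 551·sin30.8° = 282.1 kN/m
Resisting force R = c_j·L + N'·tanφ_j = 19·13.0 + 374.3·tan26.6° = 247.0 + 187.4 = 434.4 kN/m
FS = R / T = 434.4 / 282.1 = 1.540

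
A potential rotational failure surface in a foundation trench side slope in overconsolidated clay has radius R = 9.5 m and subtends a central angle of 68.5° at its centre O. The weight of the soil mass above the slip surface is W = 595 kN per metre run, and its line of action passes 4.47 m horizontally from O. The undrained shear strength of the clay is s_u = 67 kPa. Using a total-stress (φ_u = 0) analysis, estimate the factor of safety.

FS = 2.72

Taking moments about the centre O, the resisting moment is provided by the undrained shear strength acting along the arc:
Arc length L_a = R·θ = 9.5·(68.5°·π/180) = 9.5·1.1956 = 11.36 m
M_R = s_u·L_a·R = 67·11.36·9.5 = 7229.2 kN·m/m
M_D = W·d = 595·4.47 = 2659.6 kN·m/m
FS = M_R / M_D = 7229.2 / 2659.6 = 2.718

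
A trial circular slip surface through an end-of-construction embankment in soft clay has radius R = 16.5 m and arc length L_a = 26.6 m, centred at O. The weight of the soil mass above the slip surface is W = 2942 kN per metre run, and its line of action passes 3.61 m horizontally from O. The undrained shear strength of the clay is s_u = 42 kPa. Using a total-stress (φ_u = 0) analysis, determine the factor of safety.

Taking moments about the centre O, the resisting moment is provided by the undrained shear strength acting along the arc:
M_R = s_u·L_a·R = 42·26.60·16.5 = 18433.8 kN·m/m
M_D = W·d = 2942·3.61 = 10620.6 kN·m/m
FS = M_R / M_D = 18433.8 / 10620.6 = 1.736

FS = 1.74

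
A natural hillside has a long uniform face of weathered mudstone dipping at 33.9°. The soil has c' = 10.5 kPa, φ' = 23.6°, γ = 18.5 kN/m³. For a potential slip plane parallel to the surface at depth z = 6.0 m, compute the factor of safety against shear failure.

FS = 0.85

For an infinite slope with a slip plane parallel to the surface (no pore pressure): FS = [c' + γz cos²β tanφ'] / [γz sinβ cosβ].
γz = 18.5·6.0 = 111.00 kN/m²
Numerator = 10.5 + 111.00·cos²33.9°·tan23.6° = 10.5 + 111.00·0.6889·0.4369 = 43.909 kPa
Denominator = 111.00·sin33.9°·cos33.9° = 111.00·0.5577·0.8300 = 51.386 kPa
FS = 43.909 / 51.386 = 0.854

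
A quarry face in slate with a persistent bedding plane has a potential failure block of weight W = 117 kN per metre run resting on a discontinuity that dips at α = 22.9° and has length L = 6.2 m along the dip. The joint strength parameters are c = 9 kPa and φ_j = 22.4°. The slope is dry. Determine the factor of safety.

Resolving the block weight along and normal to the plane and applying the Mohr–Coulomb strength on the joint:
N' = W cosα = 117·cos22.9° = 107.8 kN/m
Driving force T = W sinα = 117·sin22.9° = 45.5 kN/m
Resisting force R = c·L + N'·tanφ_j = 9·6.2 + 107.8·tan22.4° = 55.8 + 44.4 = 100.2 kN/m
FS = R / T = 100.2 / 45.5 = 2.201

FS = 2.20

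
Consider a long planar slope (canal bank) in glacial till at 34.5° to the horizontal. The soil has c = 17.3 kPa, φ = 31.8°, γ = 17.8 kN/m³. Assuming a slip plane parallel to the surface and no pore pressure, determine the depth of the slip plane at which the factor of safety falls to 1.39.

Setting FS = 1.39 in FS = [c + γz cos²β tanφ] / [γz sinβ cosβ] and solving for z:
z = c / [γ cosβ (FS·sinβ − cosβ·tanφ)]
  = 17.3 / [17.8·cos34.5°·(1.39·sin34.5° − cos34.5°·tan31.8°)]
  = 17.3 / [17.8·0.8241·(1.39·0.5664 − 0.8241·0.6200)]
  = 17.3 / 4.0535 = 4.268 m

z = 4.27 m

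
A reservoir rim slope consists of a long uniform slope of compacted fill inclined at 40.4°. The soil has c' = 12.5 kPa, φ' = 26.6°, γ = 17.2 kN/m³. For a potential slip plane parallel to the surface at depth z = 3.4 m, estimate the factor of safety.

For an infinite slope with a slip plane parallel to the surface (no pore pressure): FS = [c' + γz cos²β tanφ'] / [γz sinβ cosβ].
γz = 17.2·3.4 = 58.48 kN/m²
Numerator = 12.5 + 58.48·cos²40.4°·tan26.6° = 12.5 + 58.48·0.5799·0.5008 = 29.483 kPa
Denominator = 58.48·sin40.4°·cos40.4° = 58.48·0.6481·0.7615 = 28.864 kPa
FS = 29.483 / 28.864 = 1.021

FS = 1.02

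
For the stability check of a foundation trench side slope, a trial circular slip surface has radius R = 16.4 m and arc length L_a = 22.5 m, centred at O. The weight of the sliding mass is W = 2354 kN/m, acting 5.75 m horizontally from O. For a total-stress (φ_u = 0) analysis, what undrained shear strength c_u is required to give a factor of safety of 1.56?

FS = c_u·L_a·R / (W·d), so c_u = FS·W·d / (L_a·R).
c_u = 1.56·2354·5.75 / (22.50·16.4) = 21115.4 / 369.00 = 57.22 kPa

c_u = 57.2 kPa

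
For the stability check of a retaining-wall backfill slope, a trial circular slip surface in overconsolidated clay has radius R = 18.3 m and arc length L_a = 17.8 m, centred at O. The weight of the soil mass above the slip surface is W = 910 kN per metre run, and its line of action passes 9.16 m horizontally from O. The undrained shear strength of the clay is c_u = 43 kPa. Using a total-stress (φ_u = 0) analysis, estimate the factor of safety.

FS = 1.68

Taking moments about the centre O, the resisting moment is provided by the undrained shear strength acting along the arc:
M_R = c_u·L_a·R = 43·17.80·18.3 = 14006.8 kN·m/m
M_D = W·d = 910·9.16 = 8335.6 kN·m/m
FS = M_R / M_D = 14006.8 / 8335.6 = 1.680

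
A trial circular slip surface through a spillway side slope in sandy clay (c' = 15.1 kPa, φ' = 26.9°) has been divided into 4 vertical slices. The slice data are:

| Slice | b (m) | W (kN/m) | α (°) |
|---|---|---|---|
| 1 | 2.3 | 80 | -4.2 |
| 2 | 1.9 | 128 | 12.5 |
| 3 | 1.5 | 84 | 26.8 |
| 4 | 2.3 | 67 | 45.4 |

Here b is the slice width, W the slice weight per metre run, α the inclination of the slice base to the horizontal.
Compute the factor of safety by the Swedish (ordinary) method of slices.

Ordinary method of slices: FS = Σ[c'·Δl_i + (W_i cosα_i)·tanφ'] / Σ W_i sinα_i, with Δl_i = b_i / cosα_i.
Slice 1: Δl = 2.3/cos(-4.2°) = 2.306 m; N'_1 = 80·cos(-4.2°) = 79.8; c'Δl = 34.82; W sinα = -5.9
Slice 2: Δl = 1.9/cos12.5° = 1.946 m; N'_2 = 128·cos12.5° = 125.0; c'Δl = 29.39; W sinα = 27.7
Slice 3: Δl = 1.5/cos26.8° = 1.681 m; N'_3 = 84·cos26.8° = 75.0; c'Δl = 25.38; W sinα = 37.9
Slice 4: Δl = 2.3/cos45.4° = 3.276 m; N'_4 = 67·cos45.4° = 47.0; c'Δl = 49.46; W sinα = 47.7
Σc'Δl = 139.0 kN/m; ΣN' = 326.8 kN/m; ΣW sinα = 107.4 kN/m
Resisting = 139.0 + 326.8·tan26.9° = 139.0 + 165.8 = 304.8 kN/m
FS = 304.8 / 107.4 = 2.838

FS = 2.84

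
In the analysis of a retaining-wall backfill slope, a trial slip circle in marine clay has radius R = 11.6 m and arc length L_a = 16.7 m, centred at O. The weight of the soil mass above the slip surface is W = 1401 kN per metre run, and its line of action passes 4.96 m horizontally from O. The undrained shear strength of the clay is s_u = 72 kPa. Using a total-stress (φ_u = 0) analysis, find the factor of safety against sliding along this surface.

Taking moments about the centre O, the resisting moment is provided by the undrained shear strength acting along the arc:
M_R = s_u·L_a·R = 72·16.70·11.6 = 13947.8 kN·m/m
M_D = W·d = 1401·4.96 = 6949.0 kN·m/m
FS = M_R / M_D = 13947.8 / 6949.0 = 2.007

FS = 2.01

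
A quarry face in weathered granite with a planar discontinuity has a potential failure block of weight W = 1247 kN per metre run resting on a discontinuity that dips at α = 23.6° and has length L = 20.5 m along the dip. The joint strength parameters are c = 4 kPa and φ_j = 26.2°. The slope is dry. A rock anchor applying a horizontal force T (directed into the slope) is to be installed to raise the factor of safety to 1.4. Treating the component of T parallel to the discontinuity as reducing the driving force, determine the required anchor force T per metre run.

Resolving forces along and normal to the sliding plane, with the horizontal anchor force T adding T·sinα to the effective normal force and T·cosα acting up the plane against the driving force:
FS = [cL + (W cosα + T sinα) tanφ_j] / [W sinα − T cosα]
Without the anchor: N' = 1142.7 kN/m, driving T_d = 499.2 kN/m, resisting R = 4·20.5 + 1142.7·tan26.2° = 644.3 kN/m, FS = 1.29.
Setting FS = 1.4 and solving for T:
1.4·(499.2 − T cos23.6°) = 644.3 + T sin23.6°·tan26.2°
T·(sin23.6°·tan26.2° + 1.4·cos23.6°) = 1.4·499.2 − 644.3
T·(0.4003·0.4921 + 1.4·0.9164) = 698.9 − 644.3 = 54.6
T·1.4799 = 54.6
T = 36.9 kN/m

T = 37 kN/m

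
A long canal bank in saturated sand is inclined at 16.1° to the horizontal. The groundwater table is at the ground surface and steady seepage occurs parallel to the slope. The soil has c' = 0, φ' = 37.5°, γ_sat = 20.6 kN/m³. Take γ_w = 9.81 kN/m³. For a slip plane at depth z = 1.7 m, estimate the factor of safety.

FS = 1.39

With seepage parallel to the slope and the water table at the surface, the effective normal stress on the slip plane uses the buoyant unit weight γ' = γ_sat − γ_w while the driving shear stress uses γ_sat:
FS = [c' + γ' z cos²β tanφ'] / [γ_sat z sinβ cosβ]
(For c' = 0 this reduces to FS = (γ'/γ_sat)·tanφ'/tanβ.)
γ' = 20.6 − 9.81 = 10.79 kN/m³
Numerator = 0.0 + 10.79·1.7·cos²16.1°·tan37.5° = 0.0 + 10.79·1.7·0.9231·0.7673 = 12.993 kPa
Denominator = 20.6·1.7·sin16.1°·cos16.1° = 20.6·1.7·0.2773·0.9608 = 9.331 kPa
FS = 12.993 / 9.331 = 1.392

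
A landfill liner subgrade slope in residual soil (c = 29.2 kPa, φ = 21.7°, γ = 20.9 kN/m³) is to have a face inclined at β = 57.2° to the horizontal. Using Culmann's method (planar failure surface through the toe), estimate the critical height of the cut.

H_c = 23.48 m

Culmann's analysis gives the critical failure plane at α_cr = (β + φ)/2 = (57.2 + 21.7)/2 = 39.5°, and the critical height
H_c = (4c/γ) · sinβ cosφ / [1 − cos(β − φ)]
    = (4·29.2/20.9) · sin57.2°·cos21.7° / [1 − cos(35.5°)]
    = 5.589 · 0.8406·0.9291 / [1 − 0.8141]
    = 5.589 · 0.7810 / 0.1859
    = 23.48 m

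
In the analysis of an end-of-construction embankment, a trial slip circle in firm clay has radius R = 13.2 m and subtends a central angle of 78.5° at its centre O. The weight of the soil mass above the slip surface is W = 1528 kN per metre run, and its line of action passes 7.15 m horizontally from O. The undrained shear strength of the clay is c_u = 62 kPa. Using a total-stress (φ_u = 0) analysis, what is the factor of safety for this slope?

FS = 1.35

Taking moments about the centre O, the resisting moment is provided by the undrained shear strength acting along the arc:
Arc length L_a = R·θ = 13.2·(78.5°·π/180) = 13.2·1.3701 = 18.09 m
M_R = c_u·L_a·R = 62·18.09·13.2 = 14800.8 kN·m/m
M_D = W·d = 1528·7.15 = 10925.2 kN·m/m
FS = M_R / M_D = 14800.8 / 10925.2 = 1.355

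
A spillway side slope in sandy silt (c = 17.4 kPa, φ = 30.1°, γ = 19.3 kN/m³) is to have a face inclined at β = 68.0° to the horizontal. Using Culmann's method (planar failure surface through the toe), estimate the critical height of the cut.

H_c = 13.72 m

Culmann's analysis gives the critical failure plane at α_cr = (β + φ)/2 = (68.0 + 30.1)/2 = 49.0°, and the critical height
H_c = (4c/γ) · sinβ cosφ / [1 − cos(β − φ)]
    = (4·17.4/19.3) · sin68.0°·cos30.1° / [1 − cos(37.9°)]
    = 3.606 · 0.9272·0.8652 / [1 − 0.7891]
    = 3.606 · 0.8022 / 0.2109
    = 13.72 m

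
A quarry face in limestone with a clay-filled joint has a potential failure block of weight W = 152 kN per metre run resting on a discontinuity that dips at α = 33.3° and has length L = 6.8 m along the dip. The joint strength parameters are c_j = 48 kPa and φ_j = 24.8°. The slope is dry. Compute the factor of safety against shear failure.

Resolving the block weight along and normal to the plane and applying the Mohr–Coulomb strength on the joint:
N' = W cosα = 152·cos33.3° = 127.0 kN/m
Driving force T = W sinα = 152·sin33.3° = 83.5 kN/m
Resisting force R = c_j·L + N'·tanφ_j = 48·6.8 + 127.0·tan24.8° = 326.4 + 58.7 = 385.1 kN/m
FS = R / T = 385.1 / 83.5 = 4.615

FS = 4.61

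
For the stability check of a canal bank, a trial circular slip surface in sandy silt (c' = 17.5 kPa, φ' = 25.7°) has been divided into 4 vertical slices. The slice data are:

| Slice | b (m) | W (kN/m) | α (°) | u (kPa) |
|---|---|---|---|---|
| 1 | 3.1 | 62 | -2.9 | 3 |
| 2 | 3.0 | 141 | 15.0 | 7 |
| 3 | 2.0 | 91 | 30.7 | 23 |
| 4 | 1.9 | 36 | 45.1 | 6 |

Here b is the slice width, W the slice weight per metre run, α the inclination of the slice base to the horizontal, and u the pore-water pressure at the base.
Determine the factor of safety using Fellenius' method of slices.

FS = 2.78

Ordinary method of slices: FS = Σ[c'·Δl_i + (W_i cosα_i − u_i·Δl_i)·tanφ'] / Σ W_i sinα_i, with Δl_i = b_i / cosα_i.
Slice 1: Δl = 3.1/cos(-2.9°) = 3.104 m; N'_1 = 62·cos(-2.9°) − 3·3.104 = 52.6; c'Δl = 54.32; W sinα = -3.1
Slice 2: Δl = 3.0/cos15.0° = 3.106 m; N'_2 = 141·cos15.0° − 7·3.106 = 114.5; c'Δl = 54.35; W sinα = 36.5
Slice 3: Δl = 2.0/cos30.7° = 2.326 m; N'_3 = 91·cos30.7° − 23·2.326 = 24.7; c'Δl = 40.70; W sinα = 46.5
Slice 4: Δl = 1.9/cos45.1° = 2.692 m; N'_4 = 36·cos45.1° − 6·2.692 = 9.3; c'Δl = 47.10; W sinα = 25.5
Σc'Δl = 196.5 kN/m; ΣN' = 201.1 kN/m; ΣW sinα = 105.3 kN/m
Resisting = 196.5 + 201.1·tan25.7° = 196.5 + 96.8 = 293.3 kN/m
FS = 293.3 / 105.3 = 2.784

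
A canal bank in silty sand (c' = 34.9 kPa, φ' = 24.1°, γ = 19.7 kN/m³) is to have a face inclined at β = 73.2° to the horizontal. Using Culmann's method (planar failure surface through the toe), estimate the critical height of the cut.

H_c = 17.94 m

Culmann's analysis gives the critical failure plane at α_cr = (β + φ')/2 = (73.2 + 24.1)/2 = 48.7°, and the critical height
H_c = (4c'/γ) · sinβ cosφ' / [1 − cos(β − φ')]
    = (4·34.9/19.7) · sin73.2°·cos24.1° / [1 − cos(49.1°)]
    = 7.086 · 0.9573·0.9128 / [1 − 0.6547]
    = 7.086 · 0.8739 / 0.3453
    = 17.94 m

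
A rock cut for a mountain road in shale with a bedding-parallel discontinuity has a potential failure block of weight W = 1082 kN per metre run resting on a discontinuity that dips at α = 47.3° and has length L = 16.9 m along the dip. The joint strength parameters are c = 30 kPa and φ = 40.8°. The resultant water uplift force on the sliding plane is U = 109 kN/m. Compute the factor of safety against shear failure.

Resolving the block weight along and normal to the plane and applying the Mohr–Coulomb strength on the joint:
N' = W cosα − U = 1082·cos47.3° − 109 = 624.8 kN/m
Driving force T = W sinα = 1082·sin47.3° = 795.2 kN/m
Resisting force R = c·L + N'·tanφ = 30·16.9 + 624.8·tan40.8° = 507.0 + 539.3 = 1046.3 kN/m
FS = R / T = 1046.3 / 795.2 = 1.316

FS = 1.32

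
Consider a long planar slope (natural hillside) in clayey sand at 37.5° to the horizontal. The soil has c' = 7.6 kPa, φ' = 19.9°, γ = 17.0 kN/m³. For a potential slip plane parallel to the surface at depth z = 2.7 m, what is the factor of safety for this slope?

FS = 0.81

For an infinite slope with a slip plane parallel to the surface (no pore pressure): FS = [c' + γz cos²β tanφ'] / [γz sinβ cosβ].
γz = 17.0·2.7 = 45.90 kN/m²
Numerator = 7.6 + 45.90·cos²37.5°·tan19.9° = 7.6 + 45.90·0.6294·0.3620 = 18.058 kPa
Denominator = 45.90·sin37.5°·cos37.5° = 45.90·0.6088·0.7934 = 22.168 kPa
FS = 18.058 / 22.168 = 0.815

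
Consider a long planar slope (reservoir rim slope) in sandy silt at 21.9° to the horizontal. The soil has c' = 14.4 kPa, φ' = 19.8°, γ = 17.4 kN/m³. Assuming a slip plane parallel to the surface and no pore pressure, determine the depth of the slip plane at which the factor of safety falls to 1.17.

Setting FS = 1.17 in FS = [c' + γz cos²β tanφ'] / [γz sinβ cosβ] and solving for z:
z = c' / [γ cosβ (FS·sinβ − cosβ·tanφ')]
  = 14.4 / [17.4·cos21.9°·(1.17·sin21.9° − cos21.9°·tan19.8°)]
  = 14.4 / [17.4·0.9278·(1.17·0.3730 − 0.9278·0.3600)]
  = 14.4 / 1.6524 = 8.714 m

z = 8.71 m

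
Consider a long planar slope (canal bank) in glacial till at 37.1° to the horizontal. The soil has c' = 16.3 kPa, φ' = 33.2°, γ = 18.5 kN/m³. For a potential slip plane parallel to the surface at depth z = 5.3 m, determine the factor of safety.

FS = 1.21

For an infinite slope with a slip plane parallel to the surface (no pore pressure): FS = [c' + γz cos²β tanφ'] / [γz sinβ cosβ].
γz = 18.5·5.3 = 98.05 kN/m²
Numerator = 16.3 + 98.05·cos²37.1°·tan33.2° = 16.3 + 98.05·0.6361·0.6544 = 57.116 kPa
Denominator = 98.05·sin37.1°·cos37.1° = 98.05·0.6032·0.7976 = 47.173 kPa
FS = 57.116 / 47.173 = 1.211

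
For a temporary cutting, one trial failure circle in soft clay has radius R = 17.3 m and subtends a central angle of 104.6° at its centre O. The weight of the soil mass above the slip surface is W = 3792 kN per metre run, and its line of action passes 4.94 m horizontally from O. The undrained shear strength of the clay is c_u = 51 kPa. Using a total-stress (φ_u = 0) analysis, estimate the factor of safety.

FS = 1.49

Taking moments about the centre O, the resisting moment is provided by the undrained shear strength acting along the arc:
Arc length L_a = R·θ = 17.3·(104.6°·π/180) = 17.3·1.8256 = 31.58 m
M_R = c_u·L_a·R = 51·31.58·17.3 = 27865.8 kN·m/m
M_D = W·d = 3792·4.94 = 18732.5 kN·m/m
FS = M_R / M_D = 27865.8 / 18732.5 = 1.488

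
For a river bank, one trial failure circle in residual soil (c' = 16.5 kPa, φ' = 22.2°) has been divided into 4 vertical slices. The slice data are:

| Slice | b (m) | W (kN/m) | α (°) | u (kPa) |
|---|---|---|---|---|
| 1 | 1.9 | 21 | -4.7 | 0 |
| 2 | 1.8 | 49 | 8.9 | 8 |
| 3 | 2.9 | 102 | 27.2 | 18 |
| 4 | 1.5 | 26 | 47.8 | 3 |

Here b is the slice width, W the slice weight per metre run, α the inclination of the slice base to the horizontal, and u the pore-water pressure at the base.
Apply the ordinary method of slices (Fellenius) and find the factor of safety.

Ordinary method of slices: FS = Σ[c'·Δl_i + (W_i cosα_i − u_i·Δl_i)·tanφ'] / Σ W_i sinα_i, with Δl_i = b_i / cosα_i.
Slice 1: Δl = 1.9/cos(-4.7°) = 1.906 m; N'_1 = 21·cos(-4.7°) − 0·1.906 = 20.9; c'Δl = 31.46; W sinα = -1.7
Slice 2: Δl = 1.8/cos8.9° = 1.822 m; N'_2 = 49·cos8.9° − 8·1.822 = 33.8; c'Δl = 30.06; W sinα = 7.6
Slice 3: Δl = 2.9/cos27.2° = 3.261 m; N'_3 = 102·cos27.2° − 18·3.261 = 32.0; c'Δl = 53.80; W sinα = 46.6
Slice 4: Δl = 1.5/cos47.8° = 2.233 m; N'_4 = 26·cos47.8° − 3·2.233 = 10.8; c'Δl = 36.85; W sinα = 19.3
Σc'Δl = 152.2 kN/m; ΣN' = 97.6 kN/m; ΣW sinα = 71.7 kN/m
Resisting = 152.2 + 97.6·tan22.2° = 152.2 + 39.8 = 192.0 kN/m
FS = 192.0 / 71.7 = 2.676

FS = 2.68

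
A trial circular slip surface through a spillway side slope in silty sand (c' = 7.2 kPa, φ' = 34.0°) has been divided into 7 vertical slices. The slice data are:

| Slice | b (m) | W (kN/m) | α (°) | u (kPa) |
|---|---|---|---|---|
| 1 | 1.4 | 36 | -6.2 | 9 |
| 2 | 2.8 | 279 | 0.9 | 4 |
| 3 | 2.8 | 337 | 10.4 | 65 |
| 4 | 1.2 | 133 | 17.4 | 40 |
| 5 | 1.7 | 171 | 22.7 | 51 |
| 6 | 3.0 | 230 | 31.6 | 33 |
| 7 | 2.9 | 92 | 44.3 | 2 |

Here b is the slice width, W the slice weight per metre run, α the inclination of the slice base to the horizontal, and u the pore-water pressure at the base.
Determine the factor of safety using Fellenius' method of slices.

FS = 1.73

Ordinary method of slices: FS = Σ[c'·Δl_i + (W_i cosα_i − u_i·Δl_i)·tanφ'] / Σ W_i sinα_i, with Δl_i = b_i / cosα_i.
Slice 1: Δl = 1.4/cos(-6.2°) = 1.408 m; N'_1 = 36·cos(-6.2°) − 9·1.408 = 23.1; c'Δl = 10.14; W sinα = -3.9
Slice 2: Δl = 2.8/cos0.9° = 2.800 m; N'_2 = 279·cos0.9° − 4·2.800 = 267.8; c'Δl = 20.16; W sinα = 4.4
Slice 3: Δl = 2.8/cos10.4° = 2.847 m; N'_3 = 337·cos10.4° − 65·2.847 = 146.4; c'Δl = 20.50; W sinα = 60.8
Slice 4: Δl = 1.2/cos17.4° = 1.258 m; N'_4 = 133·cos17.4° − 40·1.258 = 76.6; c'Δl = 9.05; W sinα = 39.8
Slice 5: Δl = 1.7/cos22.7° = 1.843 m; N'_5 = 171·cos22.7° − 51·1.843 = 63.8; c'Δl = 13.27; W sinα = 66.0
Slice 6: Δl = 3.0/cos31.6° = 3.522 m; N'_6 = 230·cos31.6° − 33·3.522 = 79.7; c'Δl = 25.36; W sinα = 120.5
Slice 7: Δl = 2.9/cos44.3° = 4.052 m; N'_7 = 92·cos44.3° − 2·4.052 = 57.7; c'Δl = 29.17; W sinα = 64.3
Σc'Δl = 127.7 kN/m; ΣN' = 715.1 kN/m; ΣW sinα = 351.9 kN/m
Resisting = 127.7 + 715.1·tan34.0° = 127.7 + 482.3 = 610.0 kN/m
FS = 610.0 / 351.9 = 1.734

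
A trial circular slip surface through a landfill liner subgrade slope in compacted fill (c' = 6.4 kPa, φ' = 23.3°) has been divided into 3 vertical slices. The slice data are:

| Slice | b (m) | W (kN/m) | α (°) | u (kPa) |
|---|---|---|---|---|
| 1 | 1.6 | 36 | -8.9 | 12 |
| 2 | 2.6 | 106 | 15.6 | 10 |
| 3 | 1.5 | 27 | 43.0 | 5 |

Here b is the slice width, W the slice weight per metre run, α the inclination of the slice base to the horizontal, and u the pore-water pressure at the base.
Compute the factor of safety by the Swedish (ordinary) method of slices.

Ordinary method of slices: FS = Σ[c'·Δl_i + (W_i cosα_i − u_i·Δl_i)·tanφ'] / Σ W_i sinα_i, with Δl_i = b_i / cosα_i.
Slice 1: Δl = 1.6/cos(-8.9°) = 1.619 m; N'_1 = 36·cos(-8.9°) − 12·1.619 = 16.1; c'Δl = 10.36; W sinα = -5.6
Slice 2: Δl = 2.6/cos15.6° = 2.699 m; N'_2 = 106·cos15.6° − 10·2.699 = 75.1; c'Δl = 17.28; W sinα = 28.5
Slice 3: Δl = 1.5/cos43.0° = 2.051 m; N'_3 = 27·cos43.0° − 5·2.051 = 9.5; c'Δl = 13.13; W sinα = 18.4
Σc'Δl = 40.8 kN/m; ΣN' = 100.7 kN/m; ΣW sinα = 41.3 kN/m
Resisting = 40.8 + 100.7·tan23.3° = 40.8 + 43.4 = 84.1 kN/m
FS = 84.1 / 41.3 = 2.035

FS = 2.03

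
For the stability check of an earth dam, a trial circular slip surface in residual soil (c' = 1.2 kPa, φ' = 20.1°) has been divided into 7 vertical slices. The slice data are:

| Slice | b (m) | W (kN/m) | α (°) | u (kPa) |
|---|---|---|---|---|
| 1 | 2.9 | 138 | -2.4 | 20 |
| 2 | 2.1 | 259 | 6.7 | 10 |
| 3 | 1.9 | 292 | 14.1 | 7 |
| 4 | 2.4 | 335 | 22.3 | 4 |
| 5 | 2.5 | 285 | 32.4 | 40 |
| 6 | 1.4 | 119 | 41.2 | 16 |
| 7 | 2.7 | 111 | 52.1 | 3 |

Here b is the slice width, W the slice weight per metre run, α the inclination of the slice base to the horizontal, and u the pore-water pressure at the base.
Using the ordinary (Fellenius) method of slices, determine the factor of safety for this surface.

Ordinary method of slices: FS = Σ[c'·Δl_i + (W_i cosα_i − u_i·Δl_i)·tanφ'] / Σ W_i sinα_i, with Δl_i = b_i / cosα_i.
Slice 1: Δl = 2.9/cos(-2.4°) = 2.903 m; N'_1 = 138·cos(-2.4°) − 20·2.903 = 79.8; c'Δl = 3.48; W sinα = -5.8
Slice 2: Δl = 2.1/cos6.7° = 2.114 m; N'_2 = 259·cos6.7° − 10·2.114 = 236.1; c'Δl = 2.54; W sinα = 30.2
Slice 3: Δl = 1.9/cos14.1° = 1.959 m; N'_3 = 292·cos14.1° − 7·1.959 = 269.5; c'Δl = 2.35; W sinα = 71.1
Slice 4: Δl = 2.4/cos22.3° = 2.594 m; N'_4 = 335·cos22.3° − 4·2.594 = 299.6; c'Δl = 3.11; W sinα = 127.1
Slice 5: Δl = 2.5/cos32.4° = 2.961 m; N'_5 = 285·cos32.4° − 40·2.961 = 122.2; c'Δl = 3.55; W sinα = 152.7
Slice 6: Δl = 1.4/cos41.2° = 1.861 m; N'_6 = 119·cos41.2° − 16·1.861 = 59.8; c'Δl = 2.23; W sinα = 78.4
Slice 7: Δl = 2.7/cos52.1° = 4.395 m; N'_7 = 111·cos52.1° − 3·4.395 = 55.0; c'Δl = 5.27; W sinα = 87.6
Σc'Δl = 22.5 kN/m; ΣN' = 1121.9 kN/m; ΣW sinα = 541.4 kN/m
Resisting = 22.5 + 1121.9·tan20.1° = 22.5 + 410.6 = 433.1 kN/m
FS = 433.1 / 541.4 = 0.800

FS = 0.80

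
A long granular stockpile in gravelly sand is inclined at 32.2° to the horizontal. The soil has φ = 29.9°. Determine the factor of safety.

FS = 0.91

For a dry cohesionless infinite slope the factor of safety is FS = tanφ / tanβ.
FS = tan29.9° / tan32.2° = 0.5750 / 0.6297 = 0.913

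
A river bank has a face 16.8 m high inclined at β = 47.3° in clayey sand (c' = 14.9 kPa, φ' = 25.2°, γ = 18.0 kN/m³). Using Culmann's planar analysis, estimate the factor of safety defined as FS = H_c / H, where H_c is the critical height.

H_c = (4c'/γ) · sinβ cosφ' / [1 − cos(β − φ')]
    = (4·14.9/18.0) · sin47.3°·cos25.2° / [1 − cos22.1°]
    = 3.311 · 0.6650 / 0.0735 = 29.97 m
FS = H_c / H = 29.97 / 16.8 = 1.784

FS = 1.78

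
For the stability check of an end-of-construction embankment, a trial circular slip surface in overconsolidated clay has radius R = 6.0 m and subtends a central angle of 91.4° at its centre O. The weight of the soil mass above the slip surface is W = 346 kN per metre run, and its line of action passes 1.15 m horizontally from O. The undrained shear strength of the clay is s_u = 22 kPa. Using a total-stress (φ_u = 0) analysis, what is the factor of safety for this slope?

Taking moments about the centre O, the resisting moment is provided by the undrained shear strength acting along the arc:
Arc length L_a = R·θ = 6.0·(91.4°·π/180) = 6.0·1.5952 = 9.57 m
M_R = s_u·L_a·R = 22·9.57·6.0 = 1263.4 kN·m/m
M_D = W·d = 346·1.15 = 397.9 kN·m/m
FS = M_R / M_D = 1263.4 / 397.9 = 3.175

FS = 3.18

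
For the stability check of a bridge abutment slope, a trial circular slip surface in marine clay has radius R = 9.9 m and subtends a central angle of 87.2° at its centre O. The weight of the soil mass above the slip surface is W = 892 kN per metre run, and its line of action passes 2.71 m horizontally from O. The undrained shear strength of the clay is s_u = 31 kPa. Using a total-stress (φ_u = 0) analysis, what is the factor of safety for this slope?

FS = 1.91

Taking moments about the centre O, the resisting moment is provided by the undrained shear strength acting along the arc:
Arc length L_a = R·θ = 9.9·(87.2°·π/180) = 9.9·1.5219 = 15.07 m
M_R = s_u·L_a·R = 31·15.07·9.9 = 4624.1 kN·m/m
M_D = W·d = 892·2.71 = 2417.3 kN·m/m
FS = M_R / M_D = 4624.1 / 2417.3 = 1.913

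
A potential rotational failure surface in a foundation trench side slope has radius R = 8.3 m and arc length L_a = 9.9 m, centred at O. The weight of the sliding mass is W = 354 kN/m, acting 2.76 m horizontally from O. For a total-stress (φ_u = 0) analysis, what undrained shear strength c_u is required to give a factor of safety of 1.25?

FS = c_u·L_a·R / (W·d), so c_u = FS·W·d / (L_a·R).
c_u = 1.25·354·2.76 / (9.90·8.3) = 1221.3 / 82.17 = 14.86 kPa

c_u = 14.9 kPa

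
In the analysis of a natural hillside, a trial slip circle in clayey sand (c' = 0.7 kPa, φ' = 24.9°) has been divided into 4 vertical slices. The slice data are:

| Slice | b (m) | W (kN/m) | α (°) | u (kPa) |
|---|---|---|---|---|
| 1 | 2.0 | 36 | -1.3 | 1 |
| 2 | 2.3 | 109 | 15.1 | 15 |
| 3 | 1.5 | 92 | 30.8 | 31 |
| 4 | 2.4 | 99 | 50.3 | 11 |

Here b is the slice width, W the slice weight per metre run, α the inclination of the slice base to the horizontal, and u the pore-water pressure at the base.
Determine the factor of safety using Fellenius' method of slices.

Ordinary method of slices: FS = Σ[c'·Δl_i + (W_i cosα_i − u_i·Δl_i)·tanφ'] / Σ W_i sinα_i, with Δl_i = b_i / cosα_i.
Slice 1: Δl = 2.0/cos(-1.3°) = 2.001 m; N'_1 = 36·cos(-1.3°) − 1·2.001 = 34.0; c'Δl = 1.40; W sinα = -0.8
Slice 2: Δl = 2.3/cos15.1° = 2.382 m; N'_2 = 109·cos15.1° − 15·2.382 = 69.5; c'Δl = 1.67; W sinα = 28.4
Slice 3: Δl = 1.5/cos30.8° = 1.746 m; N'_3 = 92·cos30.8° − 31·1.746 = 24.9; c'Δl = 1.22; W sinα = 47.1
Slice 4: Δl = 2.4/cos50.3° = 3.757 m; N'_4 = 99·cos50.3° − 11·3.757 = 21.9; c'Δl = 2.63; W sinα = 76.2
Σc'Δl = 6.9 kN/m; ΣN' = 150.3 kN/m; ΣW sinα = 150.9 kN/m
Resisting = 6.9 + 150.3·tan24.9° = 6.9 + 69.8 = 76.7 kN/m
FS = 76.7 / 150.9 = 0.508

FS = 0.51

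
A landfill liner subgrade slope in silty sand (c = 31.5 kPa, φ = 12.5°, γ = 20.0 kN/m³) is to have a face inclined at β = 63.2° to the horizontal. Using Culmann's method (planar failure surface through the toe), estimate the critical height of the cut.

H_c = 14.97 m

Culmann's analysis gives the critical failure plane at α_cr = (β + φ)/2 = (63.2 + 12.5)/2 = 37.9°, and the critical height
H_c = (4c/γ) · sinβ cosφ / [1 − cos(β − φ)]
    = (4·31.5/20.0) · sin63.2°·cos12.5° / [1 − cos(50.7°)]
    = 6.300 · 0.8926·0.9763 / [1 − 0.6334]
    = 6.300 · 0.8714 / 0.3666
    = 14.97 m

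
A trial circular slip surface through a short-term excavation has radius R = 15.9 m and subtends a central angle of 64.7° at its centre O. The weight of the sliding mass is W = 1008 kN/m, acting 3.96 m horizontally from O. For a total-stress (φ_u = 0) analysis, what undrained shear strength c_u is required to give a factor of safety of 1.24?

FS = c_u·L_a·R / (W·d), so c_u = FS·W·d / (L_a·R).
Arc length L_a = R·θ = 15.9·(64.7°·π/180) = 15.9·1.1292 = 17.95 m
c_u = 1.24·1008·3.96 / (17.95·15.9) = 4949.7 / 285.48 = 17.34 kPa

c_u = 17.3 kPa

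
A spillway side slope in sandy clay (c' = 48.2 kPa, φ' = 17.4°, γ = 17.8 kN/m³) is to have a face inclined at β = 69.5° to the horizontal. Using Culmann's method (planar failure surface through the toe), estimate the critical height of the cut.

H_c = 25.10 m

Culmann's analysis gives the critical failure plane at α_cr = (β + φ')/2 = (69.5 + 17.4)/2 = 43.5°, and the critical height
H_c = (4c'/γ) · sinβ cosφ' / [1 − cos(β − φ')]
    = (4·48.2/17.8) · sin69.5°·cos17.4° / [1 − cos(52.1°)]
    = 10.831 · 0.9367·0.9542 / [1 − 0.6143]
    = 10.831 · 0.8938 / 0.3857
    = 25.10 m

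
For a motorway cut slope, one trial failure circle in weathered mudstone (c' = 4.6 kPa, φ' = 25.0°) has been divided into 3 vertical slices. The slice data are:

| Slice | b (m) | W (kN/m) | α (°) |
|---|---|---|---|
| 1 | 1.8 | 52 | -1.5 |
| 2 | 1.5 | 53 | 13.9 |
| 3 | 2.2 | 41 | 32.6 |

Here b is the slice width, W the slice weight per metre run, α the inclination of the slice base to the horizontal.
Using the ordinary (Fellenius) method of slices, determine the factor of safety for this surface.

FS = 2.74

Ordinary method of slices: FS = Σ[c'·Δl_i + (W_i cosα_i)·tanφ'] / Σ W_i sinα_i, with Δl_i = b_i / cosα_i.
Slice 1: Δl = 1.8/cos(-1.5°) = 1.801 m; N'_1 = 52·cos(-1.5°) = 52.0; c'Δl = 8.28; W sinα = -1.4
Slice 2: Δl = 1.5/cos13.9° = 1.545 m; N'_2 = 53·cos13.9° = 51.4; c'Δl = 7.11; W sinα = 12.7
Slice 3: Δl = 2.2/cos32.6° = 2.611 m; N'_3 = 41·cos32.6° = 34.5; c'Δl = 12.01; W sinα = 22.1
Σc'Δl = 27.4 kN/m; ΣN' = 138.0 kN/m; ΣW sinα = 33.5 kN/m
Resisting = 27.4 + 138.0·tan25.0° = 27.4 + 64.3 = 91.7 kN/m
FS = 91.7 / 33.5 = 2.742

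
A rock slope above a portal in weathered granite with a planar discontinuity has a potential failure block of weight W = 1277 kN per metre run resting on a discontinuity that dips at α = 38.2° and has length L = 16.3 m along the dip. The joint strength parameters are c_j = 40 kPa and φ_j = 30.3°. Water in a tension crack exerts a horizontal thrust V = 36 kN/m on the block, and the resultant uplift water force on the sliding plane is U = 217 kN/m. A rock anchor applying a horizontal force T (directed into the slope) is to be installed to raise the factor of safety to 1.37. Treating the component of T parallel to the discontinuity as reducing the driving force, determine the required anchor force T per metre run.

T = 15 kN/m

Resolving forces along and normal to the sliding plane, with the horizontal anchor force T adding T·sinα to the effective normal force and T·cosα acting up the plane against the driving force:
FS = [c_jL + (W cosα − U − V sinα + T sinα) tanφ_j] / [W sinα + V cosα − T cosα]
Without the anchor: N' = 764.3 kN/m, driving T_d = 818.0 kN/m, resisting R = 40·16.3 + 764.3·tan30.3° = 1098.6 kN/m, FS = 1.34.
Setting FS = 1.37 and solving for T:
1.37·(818.0 − T cos38.2°) = 1098.6 + T sin38.2°·tan30.3°
T·(sin38.2°·tan30.3° + 1.37·cos38.2°) = 1.37·818.0 − 1098.6
T·(0.6184·0.5844 + 1.37·0.7859) = 1120.7 − 1098.6 = 22.1
T·1.4380 = 22.1
T = 15.3 kN/m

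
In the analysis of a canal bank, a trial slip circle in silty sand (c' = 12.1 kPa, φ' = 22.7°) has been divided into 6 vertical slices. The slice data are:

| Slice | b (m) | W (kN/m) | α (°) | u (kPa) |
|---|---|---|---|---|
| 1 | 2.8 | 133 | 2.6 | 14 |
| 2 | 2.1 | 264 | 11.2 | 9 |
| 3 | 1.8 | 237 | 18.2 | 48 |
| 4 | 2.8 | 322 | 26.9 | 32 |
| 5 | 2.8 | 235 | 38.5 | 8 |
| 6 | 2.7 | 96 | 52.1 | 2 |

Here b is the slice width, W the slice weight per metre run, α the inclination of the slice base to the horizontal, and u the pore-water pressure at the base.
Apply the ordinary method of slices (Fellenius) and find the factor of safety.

FS = 1.16

Ordinary method of slices: FS = Σ[c'·Δl_i + (W_i cosα_i − u_i·Δl_i)·tanφ'] / Σ W_i sinα_i, with Δl_i = b_i / cosα_i.
Slice 1: Δl = 2.8/cos2.6° = 2.803 m; N'_1 = 133·cos2.6° − 14·2.803 = 93.6; c'Δl = 33.91; W sinα = 6.0
Slice 2: Δl = 2.1/cos11.2° = 2.141 m; N'_2 = 264·cos11.2° − 9·2.141 = 239.7; c'Δl = 25.90; W sinα = 51.3
Slice 3: Δl = 1.8/cos18.2° = 1.895 m; N'_3 = 237·cos18.2° − 48·1.895 = 134.2; c'Δl = 22.93; W sinα = 74.0
Slice 4: Δl = 2.8/cos26.9° = 3.140 m; N'_4 = 322·cos26.9° − 32·3.140 = 186.7; c'Δl = 37.99; W sinα = 145.7
Slice 5: Δl = 2.8/cos38.5° = 3.578 m; N'_5 = 235·cos38.5° − 8·3.578 = 155.3; c'Δl = 43.29; W sinα = 146.3
Slice 6: Δl = 2.7/cos52.1° = 4.395 m; N'_6 = 96·cos52.1° − 2·4.395 = 50.2; c'Δl = 53.18; W sinα = 75.8
Σc'Δl = 217.2 kN/m; ΣN' = 859.7 kN/m; ΣW sinα = 499.1 kN/m
Resisting = 217.2 + 859.7·tan22.7° = 217.2 + 359.6 = 576.8 kN/m
FS = 576.8 / 499.1 = 1.156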